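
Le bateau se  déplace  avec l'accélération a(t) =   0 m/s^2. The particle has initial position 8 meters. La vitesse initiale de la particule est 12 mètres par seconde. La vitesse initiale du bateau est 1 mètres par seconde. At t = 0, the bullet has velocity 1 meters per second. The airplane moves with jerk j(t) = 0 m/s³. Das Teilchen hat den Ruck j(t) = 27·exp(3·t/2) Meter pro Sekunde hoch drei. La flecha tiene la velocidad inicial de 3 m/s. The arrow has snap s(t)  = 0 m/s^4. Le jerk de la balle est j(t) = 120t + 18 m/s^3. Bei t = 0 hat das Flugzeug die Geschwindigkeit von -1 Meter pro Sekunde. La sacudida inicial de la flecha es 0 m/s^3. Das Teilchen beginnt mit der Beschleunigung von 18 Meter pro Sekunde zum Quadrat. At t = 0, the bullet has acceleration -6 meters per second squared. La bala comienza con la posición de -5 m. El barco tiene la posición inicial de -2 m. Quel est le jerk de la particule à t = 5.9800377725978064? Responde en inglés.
Using j(t) = 27·exp(3·t/2) and substituting t = 5.9800377725978064, we find j = 212329.273349635.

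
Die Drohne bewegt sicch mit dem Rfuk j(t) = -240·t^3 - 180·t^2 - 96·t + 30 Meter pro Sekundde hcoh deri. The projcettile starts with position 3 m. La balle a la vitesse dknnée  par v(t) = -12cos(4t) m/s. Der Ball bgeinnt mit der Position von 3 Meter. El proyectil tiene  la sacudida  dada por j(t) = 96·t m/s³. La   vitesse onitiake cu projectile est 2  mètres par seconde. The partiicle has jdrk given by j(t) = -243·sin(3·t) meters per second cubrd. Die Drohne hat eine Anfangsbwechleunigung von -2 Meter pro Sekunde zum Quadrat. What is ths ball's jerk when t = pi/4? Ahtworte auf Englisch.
We must differentiate our velocity equation v(t) = -12·cos(4·t) 2 times. Differentiating velocity, we get acceleration: a(t) = 48·sin(4·t). Differentiating acceleration, we get jerk: j(t) = 192·cos(4·t). We have jerk j(t) = 192·cos(4·t). Substituting t = pi/4: j(pi/4) = -192.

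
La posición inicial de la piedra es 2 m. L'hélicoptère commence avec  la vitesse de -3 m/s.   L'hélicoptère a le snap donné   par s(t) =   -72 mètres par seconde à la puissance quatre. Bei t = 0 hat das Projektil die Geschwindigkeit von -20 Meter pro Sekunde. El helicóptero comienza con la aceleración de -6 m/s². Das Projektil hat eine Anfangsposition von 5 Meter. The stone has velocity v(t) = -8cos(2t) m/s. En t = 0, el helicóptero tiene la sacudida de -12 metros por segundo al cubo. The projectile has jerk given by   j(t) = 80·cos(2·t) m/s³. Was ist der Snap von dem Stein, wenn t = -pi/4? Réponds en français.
En partant de la vitesse v(t) = -8·cos(2·t), nous prenons 3 dérivées. En prenant d/dt de v(t), nous trouvons a(t) = 16·sin(2·t). La dérivée de l'accélération donne le jerk: j(t) = 32·cos(2·t). En dérivant le jerk, nous obtenons le snap: s(t) = -64·sin(2·t). De l'équation du snap s(t) = -64·sin(2·t), nous substituons t = -pi/4 pour obtenir s = 64.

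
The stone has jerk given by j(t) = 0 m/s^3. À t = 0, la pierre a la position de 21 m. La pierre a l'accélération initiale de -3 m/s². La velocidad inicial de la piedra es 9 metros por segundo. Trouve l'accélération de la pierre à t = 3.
Nous devons trouver l'intégrale de notre équation du jerk j(t) = 0 1 fois. L'intégrale du jerk est l'accélération. En utilisant a(0) = -3, nous obtenons a(t) = -3. De l'équation de l'accélération a(t) = -3, nous substituons t = 3 pour obtenir a = -3.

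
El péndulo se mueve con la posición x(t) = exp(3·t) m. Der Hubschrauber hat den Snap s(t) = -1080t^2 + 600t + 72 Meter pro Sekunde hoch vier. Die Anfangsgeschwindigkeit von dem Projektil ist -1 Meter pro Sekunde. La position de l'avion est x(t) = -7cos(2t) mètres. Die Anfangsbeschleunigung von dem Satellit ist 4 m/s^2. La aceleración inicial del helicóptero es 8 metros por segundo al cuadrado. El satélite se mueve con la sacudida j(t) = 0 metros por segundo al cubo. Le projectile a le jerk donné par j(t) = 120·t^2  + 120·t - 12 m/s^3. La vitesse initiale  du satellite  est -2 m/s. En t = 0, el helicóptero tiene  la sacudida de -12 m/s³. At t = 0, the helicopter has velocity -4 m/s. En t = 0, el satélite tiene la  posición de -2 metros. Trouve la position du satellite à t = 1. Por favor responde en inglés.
We need to integrate our jerk equation j(t) = 0 3 times. The antiderivative of jerk, with a(0) = 4, gives acceleration: a(t) = 4. Finding the antiderivative of a(t) and using v(0) = -2: v(t) = 4·t - 2. Finding the antiderivative of v(t) and using x(0) = -2: x(t) = 2·t^2 - 2·t - 2. We have position x(t) = 2·t^2 - 2·t - 2. Substituting t = 1: x(1) = -2.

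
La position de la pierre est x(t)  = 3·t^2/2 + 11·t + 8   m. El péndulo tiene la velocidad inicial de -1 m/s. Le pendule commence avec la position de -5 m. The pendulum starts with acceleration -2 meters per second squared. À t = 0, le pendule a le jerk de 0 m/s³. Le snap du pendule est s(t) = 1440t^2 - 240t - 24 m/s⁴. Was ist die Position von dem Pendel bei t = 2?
Um dies zu lösen, müssen wir 4 Integrale unserer Gleichung für den Snap s(t) = 1440·t^2 - 240·t - 24 finden. Durch Integration von dem Snap und Verwendung der Anfangsbedingung j(0) = 0, erhalten wir j(t) = 24·t·(20·t^2 - 5·t - 1). Durch Integration von dem Ruck und Verwendung der Anfangsbedingung a(0) = -2, erhalten wir a(t) = 120·t^4 - 40·t^3 - 12·t^2 - 2. Mit ∫a(t)dt und Anwendung von v(0) = -1, finden wir v(t) = 24·t^5 - 10·t^4 - 4·t^3 - 2·t - 1. Die Stammfunktion von der Geschwindigkeit, mit x(0) = -5, ergibt die Position: x(t) = 4·t^6 - 2·t^5 - t^4 - t^2 - t - 5. Mit x(t) = 4·t^6 - 2·t^5 - t^4 - t^2 - t - 5 und Einsetzen von t = 2, finden wir x = 165.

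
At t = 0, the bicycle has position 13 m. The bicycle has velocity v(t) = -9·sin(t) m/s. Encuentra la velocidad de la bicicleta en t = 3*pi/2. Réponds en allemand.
Mit v(t) = -9·sin(t) und Einsetzen von t = 3*pi/2, finden wir v = 9.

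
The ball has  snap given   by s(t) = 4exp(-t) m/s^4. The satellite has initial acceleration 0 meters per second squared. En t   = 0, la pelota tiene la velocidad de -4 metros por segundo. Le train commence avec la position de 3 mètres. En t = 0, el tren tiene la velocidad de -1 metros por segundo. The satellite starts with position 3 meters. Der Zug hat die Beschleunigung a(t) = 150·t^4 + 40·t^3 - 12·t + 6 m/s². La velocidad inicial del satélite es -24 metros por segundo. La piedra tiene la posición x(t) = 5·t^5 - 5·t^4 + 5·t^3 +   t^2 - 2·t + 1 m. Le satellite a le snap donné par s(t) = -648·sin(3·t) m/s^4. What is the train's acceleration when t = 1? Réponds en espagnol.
Usando a(t) = 150·t^4 + 40·t^3 - 12·t + 6 y sustituyendo t = 1, encontramos a = 184.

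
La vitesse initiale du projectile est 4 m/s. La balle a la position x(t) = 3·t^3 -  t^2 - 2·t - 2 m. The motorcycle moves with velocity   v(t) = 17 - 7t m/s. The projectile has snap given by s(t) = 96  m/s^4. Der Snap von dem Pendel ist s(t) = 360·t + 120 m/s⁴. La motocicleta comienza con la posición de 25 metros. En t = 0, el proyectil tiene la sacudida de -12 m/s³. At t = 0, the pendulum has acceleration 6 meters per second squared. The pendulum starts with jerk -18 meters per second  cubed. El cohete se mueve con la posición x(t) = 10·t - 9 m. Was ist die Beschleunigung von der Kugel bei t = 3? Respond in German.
Um dies zu lösen, müssen wir 2 Ableitungen unserer Gleichung für die Position x(t) = 3·t^3 - t^2 - 2·t - 2 nehmen. Mit d/dt von x(t) finden wir v(t) = 9·t^2 - 2·t - 2. Durch Ableiten von der Geschwindigkeit erhalten wir die Beschleunigung: a(t) = 18·t - 2. Wir haben die Beschleunigung a(t) = 18·t - 2. Durch Einsetzen von t = 3: a(3) = 52.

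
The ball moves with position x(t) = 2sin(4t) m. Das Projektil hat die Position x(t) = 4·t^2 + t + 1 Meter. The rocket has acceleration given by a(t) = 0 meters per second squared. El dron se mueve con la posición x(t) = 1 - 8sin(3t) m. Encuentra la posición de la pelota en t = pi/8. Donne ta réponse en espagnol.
Tenemos la posición x(t) = 2·sin(4·t). Sustituyendo t = pi/8: x(pi/8) = 2.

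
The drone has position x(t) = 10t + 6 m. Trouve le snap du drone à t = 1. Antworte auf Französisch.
Pour résoudre ceci, nous devons prendre 4 dérivées de notre équation de la position x(t) = 10·t + 6. En dérivant la position, nous obtenons la vitesse: v(t) = 10. En dérivant la vitesse, nous obtenons l'accélération: a(t) = 0. La dérivée de l'accélération donne le jerk: j(t) = 0. En dérivant le jerk, nous obtenons le snap: s(t) = 0. En utilisant s(t) = 0 et en substituant t = 1, nous trouvons s = 0.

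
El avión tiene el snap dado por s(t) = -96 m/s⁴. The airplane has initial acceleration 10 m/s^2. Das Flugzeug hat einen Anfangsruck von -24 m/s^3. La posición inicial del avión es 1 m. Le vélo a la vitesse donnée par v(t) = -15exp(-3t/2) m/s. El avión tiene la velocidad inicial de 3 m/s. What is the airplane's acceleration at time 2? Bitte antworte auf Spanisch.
Necesitamos integrar nuestra ecuación del snap s(t) = -96 2 veces. Tomando ∫s(t)dt y aplicando j(0) = -24, encontramos j(t) = -96·t - 24. Integrando la sacudida y usando la condición inicial a(0) = 10, obtenemos a(t) = -48·t^2 - 24·t + 10. De la ecuación de la aceleración a(t) = -48·t^2 - 24·t + 10, sustituimos t = 2 para obtener a = -230.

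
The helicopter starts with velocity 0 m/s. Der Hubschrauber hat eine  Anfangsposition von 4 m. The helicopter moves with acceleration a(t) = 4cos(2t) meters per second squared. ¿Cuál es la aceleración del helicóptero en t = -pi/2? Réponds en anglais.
We have acceleration a(t) = 4·cos(2·t). Substituting t = -pi/2: a(-pi/2) = -4.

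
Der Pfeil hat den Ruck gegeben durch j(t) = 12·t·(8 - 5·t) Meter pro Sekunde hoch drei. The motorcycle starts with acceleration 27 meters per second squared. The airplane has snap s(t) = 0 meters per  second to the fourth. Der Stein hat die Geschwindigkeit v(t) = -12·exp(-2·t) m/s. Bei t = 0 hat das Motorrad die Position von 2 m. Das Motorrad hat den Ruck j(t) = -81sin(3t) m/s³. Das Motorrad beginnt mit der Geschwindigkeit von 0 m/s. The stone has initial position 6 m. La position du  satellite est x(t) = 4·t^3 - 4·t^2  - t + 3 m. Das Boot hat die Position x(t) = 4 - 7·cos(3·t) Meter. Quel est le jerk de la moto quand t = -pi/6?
Nous avons le jerk j(t) = -81·sin(3·t). En substituant t = -pi/6: j(-pi/6) = 81.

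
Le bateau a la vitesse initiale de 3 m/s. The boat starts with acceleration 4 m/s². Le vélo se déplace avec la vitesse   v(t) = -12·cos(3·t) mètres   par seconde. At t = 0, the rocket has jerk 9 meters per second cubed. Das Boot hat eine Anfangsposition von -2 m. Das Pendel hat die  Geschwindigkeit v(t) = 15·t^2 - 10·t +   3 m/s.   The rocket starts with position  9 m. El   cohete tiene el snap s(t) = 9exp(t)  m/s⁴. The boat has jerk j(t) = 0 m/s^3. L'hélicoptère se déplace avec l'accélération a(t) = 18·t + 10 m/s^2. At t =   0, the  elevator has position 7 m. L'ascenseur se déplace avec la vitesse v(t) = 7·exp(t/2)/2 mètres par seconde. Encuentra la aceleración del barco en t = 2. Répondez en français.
Nous devons intégrer notre équation du jerk j(t) = 0 1 fois. L'intégrale du jerk, avec a(0) = 4, donne l'accélération: a(t) = 4. En utilisant a(t) = 4 et en substituant t = 2, nous trouvons a = 4.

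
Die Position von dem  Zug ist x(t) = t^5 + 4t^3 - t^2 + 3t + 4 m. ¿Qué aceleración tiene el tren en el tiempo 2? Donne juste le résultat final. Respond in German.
Die Beschleunigung bei t = 2 ist a = 206.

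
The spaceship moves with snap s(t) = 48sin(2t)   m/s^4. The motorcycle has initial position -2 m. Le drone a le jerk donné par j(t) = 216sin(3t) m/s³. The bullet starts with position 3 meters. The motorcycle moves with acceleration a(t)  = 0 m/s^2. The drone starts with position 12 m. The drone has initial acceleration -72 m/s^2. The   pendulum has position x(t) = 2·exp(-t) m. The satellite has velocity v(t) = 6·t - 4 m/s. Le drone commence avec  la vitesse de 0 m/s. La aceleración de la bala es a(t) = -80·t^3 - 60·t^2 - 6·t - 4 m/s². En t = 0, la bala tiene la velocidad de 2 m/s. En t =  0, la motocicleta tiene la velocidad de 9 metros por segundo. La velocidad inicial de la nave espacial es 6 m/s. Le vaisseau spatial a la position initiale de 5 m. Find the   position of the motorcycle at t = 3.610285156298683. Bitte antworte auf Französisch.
Nous devons intégrer notre équation de l'accélération a(t) = 0 2 fois. En intégrant l'accélération et en utilisant la condition initiale v(0) = 9, nous obtenons v(t) = 9. En prenant ∫v(t)dt et en appliquant x(0) = -2, nous trouvons x(t) = 9·t - 2. Nous avons la position x(t) = 9·t - 2. En substituant t = 3.610285156298683: x(3.610285156298683) = 30.4925664066881.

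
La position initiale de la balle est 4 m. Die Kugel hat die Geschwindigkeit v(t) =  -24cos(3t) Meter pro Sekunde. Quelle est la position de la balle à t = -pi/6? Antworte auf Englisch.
We must find the antiderivative of our velocity equation v(t) = -24·cos(3·t) 1 time. Taking ∫v(t)dt and applying x(0) = 4, we find x(t) = 4 - 8·sin(3·t). We have position x(t) = 4 - 8·sin(3·t). Substituting t = -pi/6: x(-pi/6) = 12.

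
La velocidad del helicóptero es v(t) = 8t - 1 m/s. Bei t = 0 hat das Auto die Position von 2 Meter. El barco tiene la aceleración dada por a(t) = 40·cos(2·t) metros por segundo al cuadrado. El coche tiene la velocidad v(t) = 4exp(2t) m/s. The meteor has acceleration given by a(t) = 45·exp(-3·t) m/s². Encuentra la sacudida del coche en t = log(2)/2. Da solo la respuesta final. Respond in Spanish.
En t = log(2)/2, j = 32.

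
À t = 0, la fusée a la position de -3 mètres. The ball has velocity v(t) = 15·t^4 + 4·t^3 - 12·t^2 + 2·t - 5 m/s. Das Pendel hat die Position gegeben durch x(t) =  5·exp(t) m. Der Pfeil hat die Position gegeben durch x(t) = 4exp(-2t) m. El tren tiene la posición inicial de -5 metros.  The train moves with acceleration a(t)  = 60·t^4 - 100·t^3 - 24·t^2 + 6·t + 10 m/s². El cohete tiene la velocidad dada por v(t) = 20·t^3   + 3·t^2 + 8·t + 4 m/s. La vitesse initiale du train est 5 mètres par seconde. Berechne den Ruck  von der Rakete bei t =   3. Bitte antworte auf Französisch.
En partant de la vitesse v(t) = 20·t^3 + 3·t^2 + 8·t + 4, nous prenons 2 dérivées. La dérivée de la vitesse donne l'accélération: a(t) = 60·t^2 + 6·t + 8. En prenant d/dt de a(t), nous trouvons j(t) = 120·t + 6. De l'équation du jerk j(t) = 120·t + 6, nous substituons t = 3 pour obtenir j = 366.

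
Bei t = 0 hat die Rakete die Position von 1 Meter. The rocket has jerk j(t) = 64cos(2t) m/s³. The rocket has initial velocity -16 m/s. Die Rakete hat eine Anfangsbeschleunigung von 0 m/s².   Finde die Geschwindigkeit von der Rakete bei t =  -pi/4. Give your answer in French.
Nous devons trouver l'intégrale de notre équation du jerk j(t) = 64·cos(2·t) 2 fois. L'intégrale du jerk, avec a(0) = 0, donne l'accélération: a(t) = 32·sin(2·t). L'intégrale de l'accélération, avec v(0) = -16, donne la vitesse: v(t) = -16·cos(2·t). En utilisant v(t) = -16·cos(2·t) et en substituant t = -pi/4, nous trouvons v = 0.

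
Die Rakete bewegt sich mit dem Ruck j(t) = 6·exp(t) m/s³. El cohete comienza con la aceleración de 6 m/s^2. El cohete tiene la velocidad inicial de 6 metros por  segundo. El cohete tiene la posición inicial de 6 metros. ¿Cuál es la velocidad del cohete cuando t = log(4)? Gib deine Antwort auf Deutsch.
Wir müssen unsere Gleichung für den Ruck j(t) = 6·exp(t) 2-mal integrieren. Mit ∫j(t)dt und Anwendung von a(0) = 6, finden wir a(t) = 6·exp(t). Die Stammfunktion von der Beschleunigung, mit v(0) = 6, ergibt die Geschwindigkeit: v(t) = 6·exp(t). Wir haben die Geschwindigkeit v(t) = 6·exp(t). Durch Einsetzen von t = log(4): v(log(4)) = 24.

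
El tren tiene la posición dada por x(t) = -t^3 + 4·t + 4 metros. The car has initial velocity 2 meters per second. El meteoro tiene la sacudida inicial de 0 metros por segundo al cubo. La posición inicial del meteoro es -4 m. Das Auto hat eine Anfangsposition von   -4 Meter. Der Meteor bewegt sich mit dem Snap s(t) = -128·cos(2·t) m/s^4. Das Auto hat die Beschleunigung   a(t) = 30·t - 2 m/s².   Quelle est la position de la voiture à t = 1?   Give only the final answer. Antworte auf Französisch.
x(1) = 2.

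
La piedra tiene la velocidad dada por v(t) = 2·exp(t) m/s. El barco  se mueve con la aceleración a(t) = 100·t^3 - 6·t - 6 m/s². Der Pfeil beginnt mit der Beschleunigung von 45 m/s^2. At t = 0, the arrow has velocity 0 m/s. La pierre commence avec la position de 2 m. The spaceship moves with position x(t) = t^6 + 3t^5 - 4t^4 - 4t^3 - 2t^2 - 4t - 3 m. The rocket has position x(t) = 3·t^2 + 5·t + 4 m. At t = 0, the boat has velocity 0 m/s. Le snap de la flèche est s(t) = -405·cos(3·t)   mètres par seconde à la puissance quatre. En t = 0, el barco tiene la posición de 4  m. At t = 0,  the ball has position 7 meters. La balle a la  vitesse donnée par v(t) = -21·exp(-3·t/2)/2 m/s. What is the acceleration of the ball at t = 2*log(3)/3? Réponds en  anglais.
We must differentiate our velocity equation v(t) = -21·exp(-3·t/2)/2 1 time. Differentiating velocity, we get acceleration: a(t) = 63·exp(-3·t/2)/4. From the given acceleration equation a(t) = 63·exp(-3·t/2)/4, we substitute t = 2*log(3)/3 to get a = 21/4.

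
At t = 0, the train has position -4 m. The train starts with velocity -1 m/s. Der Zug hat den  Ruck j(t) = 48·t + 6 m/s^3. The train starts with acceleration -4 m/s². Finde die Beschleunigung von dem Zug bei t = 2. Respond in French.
Pour résoudre ceci, nous devons prendre 1 primitive de notre équation du jerk j(t) = 48·t + 6. En intégrant le jerk et en utilisant la condition initiale a(0) = -4, nous obtenons a(t) = 24·t^2 + 6·t - 4. En utilisant a(t) = 24·t^2 + 6·t - 4 et en substituant t = 2, nous trouvons a = 104.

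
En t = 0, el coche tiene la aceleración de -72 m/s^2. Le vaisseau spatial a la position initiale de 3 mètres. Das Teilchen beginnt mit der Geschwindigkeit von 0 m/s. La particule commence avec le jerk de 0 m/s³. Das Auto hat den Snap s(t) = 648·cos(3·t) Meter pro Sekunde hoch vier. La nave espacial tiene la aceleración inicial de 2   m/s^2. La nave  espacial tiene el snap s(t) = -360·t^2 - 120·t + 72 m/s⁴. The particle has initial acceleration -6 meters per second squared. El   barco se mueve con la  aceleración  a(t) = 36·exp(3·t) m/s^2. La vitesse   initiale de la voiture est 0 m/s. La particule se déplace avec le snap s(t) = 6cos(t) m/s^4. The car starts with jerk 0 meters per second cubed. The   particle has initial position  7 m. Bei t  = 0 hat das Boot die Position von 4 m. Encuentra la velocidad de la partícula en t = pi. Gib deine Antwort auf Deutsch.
Ausgehend von dem Snap s(t) = 6·cos(t), nehmen wir 3 Stammfunktionen. Mit ∫s(t)dt und Anwendung von j(0) = 0, finden wir j(t) = 6·sin(t). Mit ∫j(t)dt und Anwendung von a(0) = -6, finden wir a(t) = -6·cos(t). Durch Integration von der Beschleunigung und Verwendung der Anfangsbedingung v(0) = 0, erhalten wir v(t) = -6·sin(t). Mit v(t) = -6·sin(t) und Einsetzen von t = pi, finden wir v = 0.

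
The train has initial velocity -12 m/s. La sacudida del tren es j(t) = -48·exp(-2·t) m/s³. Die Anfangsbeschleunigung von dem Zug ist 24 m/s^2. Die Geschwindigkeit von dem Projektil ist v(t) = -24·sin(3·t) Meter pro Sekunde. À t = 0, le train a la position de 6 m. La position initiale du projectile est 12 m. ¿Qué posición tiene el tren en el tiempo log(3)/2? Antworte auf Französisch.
Nous devons trouver la primitive de notre équation du jerk j(t) = -48·exp(-2·t) 3 fois. En intégrant le jerk et en utilisant la condition initiale a(0) = 24, nous obtenons a(t) = 24·exp(-2·t). En prenant ∫a(t)dt et en appliquant v(0) = -12, nous trouvons v(t) = -12·exp(-2·t). En prenant ∫v(t)dt et en appliquant x(0) = 6, nous trouvons x(t) = 6·exp(-2·t). En utilisant x(t) = 6·exp(-2·t) et en substituant t = log(3)/2, nous trouvons x = 2.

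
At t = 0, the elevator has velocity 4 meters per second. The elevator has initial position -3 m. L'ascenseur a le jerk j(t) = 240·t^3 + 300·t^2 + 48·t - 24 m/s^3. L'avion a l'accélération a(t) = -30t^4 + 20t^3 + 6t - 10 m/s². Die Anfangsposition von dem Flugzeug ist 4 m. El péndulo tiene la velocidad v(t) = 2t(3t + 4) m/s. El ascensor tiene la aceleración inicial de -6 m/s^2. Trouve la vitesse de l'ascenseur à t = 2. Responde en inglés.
We must find the antiderivative of our jerk equation j(t) = 240·t^3 + 300·t^2 + 48·t - 24 2 times. Finding the integral of j(t) and using a(0) = -6: a(t) = 60·t^4 + 100·t^3 + 24·t^2 - 24·t - 6. The integral of acceleration, with v(0) = 4, gives velocity: v(t) = 12·t^5 + 25·t^4 + 8·t^3 - 12·t^2 - 6·t + 4. We have velocity v(t) = 12·t^5 + 25·t^4 + 8·t^3 - 12·t^2 - 6·t + 4. Substituting t = 2: v(2) = 792.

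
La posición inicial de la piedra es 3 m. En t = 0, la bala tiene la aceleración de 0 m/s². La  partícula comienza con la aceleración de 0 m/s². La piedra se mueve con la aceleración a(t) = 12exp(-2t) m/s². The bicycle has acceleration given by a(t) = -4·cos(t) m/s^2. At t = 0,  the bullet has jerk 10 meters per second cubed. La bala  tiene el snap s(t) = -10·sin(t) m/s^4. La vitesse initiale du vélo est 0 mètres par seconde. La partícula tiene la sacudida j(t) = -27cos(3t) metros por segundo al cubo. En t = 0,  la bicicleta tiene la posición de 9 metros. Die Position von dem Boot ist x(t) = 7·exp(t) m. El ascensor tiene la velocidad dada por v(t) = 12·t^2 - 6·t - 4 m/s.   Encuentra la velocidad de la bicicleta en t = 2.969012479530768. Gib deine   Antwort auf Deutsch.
Um dies zu lösen, müssen wir 1 Stammfunktion unserer Gleichung für die Beschleunigung a(t) = -4·cos(t) finden. Mit ∫a(t)dt und Anwendung von v(0) = 0, finden wir v(t) = -4·sin(t). Mit v(t) = -4·sin(t) und Einsetzen von t = 2.969012479530768, finden wir v = -0.686899053382499.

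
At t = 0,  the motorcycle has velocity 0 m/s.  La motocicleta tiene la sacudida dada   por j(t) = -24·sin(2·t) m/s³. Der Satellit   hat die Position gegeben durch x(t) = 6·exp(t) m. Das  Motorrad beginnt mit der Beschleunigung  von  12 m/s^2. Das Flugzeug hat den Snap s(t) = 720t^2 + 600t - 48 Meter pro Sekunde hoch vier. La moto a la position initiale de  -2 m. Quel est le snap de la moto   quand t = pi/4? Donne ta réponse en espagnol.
Debemos derivar nuestra ecuación de la sacudida j(t) = -24·sin(2·t) 1 vez. Derivando la sacudida, obtenemos el snap: s(t) = -48·cos(2·t). Usando s(t) = -48·cos(2·t) y sustituyendo t = pi/4, encontramos s = 0.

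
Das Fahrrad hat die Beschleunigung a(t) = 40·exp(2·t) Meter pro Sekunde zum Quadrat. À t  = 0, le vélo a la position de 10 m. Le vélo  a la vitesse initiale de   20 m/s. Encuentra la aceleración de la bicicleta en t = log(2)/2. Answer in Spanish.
Usando a(t) = 40·exp(2·t) y sustituyendo t = log(2)/2, encontramos a = 80.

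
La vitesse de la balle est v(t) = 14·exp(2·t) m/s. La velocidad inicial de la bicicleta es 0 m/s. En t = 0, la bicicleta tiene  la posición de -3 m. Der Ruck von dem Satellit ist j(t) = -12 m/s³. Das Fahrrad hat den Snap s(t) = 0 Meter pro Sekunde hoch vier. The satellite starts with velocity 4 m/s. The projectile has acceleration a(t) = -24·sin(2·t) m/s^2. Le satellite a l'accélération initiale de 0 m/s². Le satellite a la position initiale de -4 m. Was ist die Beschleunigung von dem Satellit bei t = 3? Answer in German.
Wir müssen die Stammfunktion unserer Gleichung für den Ruck j(t) = -12 1-mal finden. Mit ∫j(t)dt und Anwendung von a(0) = 0, finden wir a(t) = -12·t. Wir haben die Beschleunigung a(t) = -12·t. Durch Einsetzen von t = 3: a(3) = -36.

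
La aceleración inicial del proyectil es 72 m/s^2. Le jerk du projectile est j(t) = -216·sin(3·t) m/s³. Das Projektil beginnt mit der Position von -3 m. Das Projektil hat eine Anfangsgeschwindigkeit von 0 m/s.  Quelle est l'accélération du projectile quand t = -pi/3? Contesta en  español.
Debemos encontrar la antiderivada de nuestra ecuación de la sacudida j(t) = -216·sin(3·t) 1 vez. Integrando la sacudida y usando la condición inicial a(0) = 72, obtenemos a(t) = 72·cos(3·t). Tenemos la aceleración a(t) = 72·cos(3·t). Sustituyendo t = -pi/3: a(-pi/3) = -72.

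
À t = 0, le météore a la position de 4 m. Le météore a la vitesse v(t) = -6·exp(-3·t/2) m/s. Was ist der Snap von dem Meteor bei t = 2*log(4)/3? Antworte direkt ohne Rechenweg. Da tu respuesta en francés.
Le snap à t = 2*log(4)/3 est s = 81/16.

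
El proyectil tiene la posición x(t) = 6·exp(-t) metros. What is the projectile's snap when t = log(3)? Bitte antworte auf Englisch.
We must differentiate our position equation x(t) = 6·exp(-t) 4 times. Differentiating position, we get velocity: v(t) = -6·exp(-t). The derivative of velocity gives acceleration: a(t) = 6·exp(-t). The derivative of acceleration gives jerk: j(t) = -6·exp(-t). The derivative of jerk gives snap: s(t) = 6·exp(-t). Using s(t) = 6·exp(-t) and substituting t = log(3), we find s = 2.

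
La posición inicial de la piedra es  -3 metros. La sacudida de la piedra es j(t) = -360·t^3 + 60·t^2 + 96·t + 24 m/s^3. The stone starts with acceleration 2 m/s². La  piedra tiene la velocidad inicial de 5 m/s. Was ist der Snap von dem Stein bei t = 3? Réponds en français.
Pour résoudre ceci, nous devons prendre 1 dérivée de notre équation du jerk j(t) = -360·t^3 + 60·t^2 + 96·t + 24. En dérivant le jerk, nous obtenons le snap: s(t) = -1080·t^2 + 120·t + 96. De l'équation du snap s(t) = -1080·t^2 + 120·t + 96, nous substituons t = 3 pour obtenir s = -9264.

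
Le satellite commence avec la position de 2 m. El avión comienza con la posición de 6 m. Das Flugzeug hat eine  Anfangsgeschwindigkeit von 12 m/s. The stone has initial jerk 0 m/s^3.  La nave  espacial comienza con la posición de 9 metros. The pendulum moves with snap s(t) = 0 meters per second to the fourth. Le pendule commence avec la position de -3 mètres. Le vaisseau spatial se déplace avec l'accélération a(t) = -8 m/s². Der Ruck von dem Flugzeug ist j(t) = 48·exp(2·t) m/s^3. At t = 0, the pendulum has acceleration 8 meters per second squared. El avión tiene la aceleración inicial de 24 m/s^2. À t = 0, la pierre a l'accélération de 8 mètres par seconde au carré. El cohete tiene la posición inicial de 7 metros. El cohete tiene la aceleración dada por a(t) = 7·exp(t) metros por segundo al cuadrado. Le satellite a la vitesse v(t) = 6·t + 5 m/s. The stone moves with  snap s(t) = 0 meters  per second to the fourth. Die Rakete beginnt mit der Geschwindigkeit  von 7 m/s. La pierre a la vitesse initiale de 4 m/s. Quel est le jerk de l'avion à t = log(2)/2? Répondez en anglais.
Using j(t) = 48·exp(2·t) and substituting t = log(2)/2, we find j = 96.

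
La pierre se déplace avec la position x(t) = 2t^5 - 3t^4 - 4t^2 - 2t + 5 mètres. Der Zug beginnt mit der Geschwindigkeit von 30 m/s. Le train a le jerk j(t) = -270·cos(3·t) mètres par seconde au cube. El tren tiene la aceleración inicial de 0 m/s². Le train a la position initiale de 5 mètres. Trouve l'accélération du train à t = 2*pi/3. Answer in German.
Um dies zu lösen, müssen wir 1 Stammfunktion unserer Gleichung für den Ruck j(t) = -270·cos(3·t) finden. Die Stammfunktion von dem Ruck ist die Beschleunigung. Mit a(0) = 0 erhalten wir a(t) = -90·sin(3·t). Wir haben die Beschleunigung a(t) = -90·sin(3·t). Durch Einsetzen von t = 2*pi/3: a(2*pi/3) = 0.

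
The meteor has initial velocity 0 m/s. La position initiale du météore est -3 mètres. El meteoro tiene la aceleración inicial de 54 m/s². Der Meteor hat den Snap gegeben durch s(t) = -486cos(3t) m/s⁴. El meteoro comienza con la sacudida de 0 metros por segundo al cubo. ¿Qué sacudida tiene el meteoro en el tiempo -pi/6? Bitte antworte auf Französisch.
Nous devons trouver l'intégrale de notre équation du snap s(t) = -486·cos(3·t) 1 fois. En intégrant le snap et en utilisant la condition initiale j(0) = 0, nous obtenons j(t) = -162·sin(3·t). En utilisant j(t) = -162·sin(3·t) et en substituant t = -pi/6, nous trouvons j = 162.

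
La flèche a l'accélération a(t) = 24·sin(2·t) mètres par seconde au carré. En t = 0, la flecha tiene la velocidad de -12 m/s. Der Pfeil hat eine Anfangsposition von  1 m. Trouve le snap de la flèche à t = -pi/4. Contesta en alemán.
Wir müssen unsere Gleichung für die Beschleunigung a(t) = 24·sin(2·t) 2-mal ableiten. Mit d/dt von a(t) finden wir j(t) = 48·cos(2·t). Durch Ableiten von dem Ruck erhalten wir den Snap: s(t) = -96·sin(2·t). Aus der Gleichung für den Snap s(t) = -96·sin(2·t), setzen wir t = -pi/4 ein und erhalten s = 96.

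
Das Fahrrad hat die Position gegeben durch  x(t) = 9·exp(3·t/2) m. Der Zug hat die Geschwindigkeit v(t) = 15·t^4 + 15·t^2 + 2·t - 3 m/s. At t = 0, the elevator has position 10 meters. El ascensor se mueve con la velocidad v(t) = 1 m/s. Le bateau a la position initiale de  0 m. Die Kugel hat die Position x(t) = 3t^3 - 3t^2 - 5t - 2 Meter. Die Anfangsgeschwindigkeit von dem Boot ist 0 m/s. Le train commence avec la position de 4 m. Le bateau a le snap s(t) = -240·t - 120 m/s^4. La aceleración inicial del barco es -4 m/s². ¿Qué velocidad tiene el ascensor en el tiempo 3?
De la ecuación de la velocidad v(t) = 1, sustituimos t = 3 para obtener v = 1.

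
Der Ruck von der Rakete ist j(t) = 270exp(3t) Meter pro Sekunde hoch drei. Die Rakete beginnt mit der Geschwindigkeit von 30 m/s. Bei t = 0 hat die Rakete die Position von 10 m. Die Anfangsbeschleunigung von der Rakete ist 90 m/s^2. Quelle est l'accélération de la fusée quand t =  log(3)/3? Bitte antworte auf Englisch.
Starting from jerk j(t) = 270·exp(3·t), we take 1 integral. The antiderivative of jerk, with a(0) = 90, gives acceleration: a(t) = 90·exp(3·t). Using a(t) = 90·exp(3·t) and substituting t = log(3)/3, we find a = 270.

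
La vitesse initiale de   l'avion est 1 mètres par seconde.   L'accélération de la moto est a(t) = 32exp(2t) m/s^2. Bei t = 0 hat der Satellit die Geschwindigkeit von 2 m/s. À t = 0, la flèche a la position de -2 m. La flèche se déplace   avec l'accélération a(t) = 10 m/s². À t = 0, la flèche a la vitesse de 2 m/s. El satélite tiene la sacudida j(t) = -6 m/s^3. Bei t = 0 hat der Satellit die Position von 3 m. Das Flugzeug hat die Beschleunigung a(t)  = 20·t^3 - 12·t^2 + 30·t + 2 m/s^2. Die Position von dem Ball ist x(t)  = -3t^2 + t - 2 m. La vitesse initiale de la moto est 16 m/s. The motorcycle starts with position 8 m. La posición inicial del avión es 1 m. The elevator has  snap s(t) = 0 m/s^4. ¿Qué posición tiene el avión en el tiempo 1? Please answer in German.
Ausgehend von der Beschleunigung a(t) = 20·t^3 - 12·t^2 + 30·t + 2, nehmen wir 2 Integrale. Mit ∫a(t)dt und Anwendung von v(0) = 1, finden wir v(t) = 5·t^4 - 4·t^3 + 15·t^2 + 2·t + 1. Mit ∫v(t)dt und Anwendung von x(0) = 1, finden wir x(t) = t^5 - t^4 + 5·t^3 + t^2 + t + 1. Aus der Gleichung für die Position x(t) = t^5 - t^4 + 5·t^3 + t^2 + t + 1, setzen wir t = 1 ein und erhalten x = 8.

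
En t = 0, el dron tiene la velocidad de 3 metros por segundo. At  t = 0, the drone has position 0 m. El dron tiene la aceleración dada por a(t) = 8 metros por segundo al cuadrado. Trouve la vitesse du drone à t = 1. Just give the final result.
La vitesse à t = 1 est v = 11.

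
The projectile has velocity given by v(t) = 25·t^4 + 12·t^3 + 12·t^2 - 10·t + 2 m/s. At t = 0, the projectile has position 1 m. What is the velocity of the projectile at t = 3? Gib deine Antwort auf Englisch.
Using v(t) = 25·t^4 + 12·t^3 + 12·t^2 - 10·t + 2 and substituting t = 3, we find v = 2429.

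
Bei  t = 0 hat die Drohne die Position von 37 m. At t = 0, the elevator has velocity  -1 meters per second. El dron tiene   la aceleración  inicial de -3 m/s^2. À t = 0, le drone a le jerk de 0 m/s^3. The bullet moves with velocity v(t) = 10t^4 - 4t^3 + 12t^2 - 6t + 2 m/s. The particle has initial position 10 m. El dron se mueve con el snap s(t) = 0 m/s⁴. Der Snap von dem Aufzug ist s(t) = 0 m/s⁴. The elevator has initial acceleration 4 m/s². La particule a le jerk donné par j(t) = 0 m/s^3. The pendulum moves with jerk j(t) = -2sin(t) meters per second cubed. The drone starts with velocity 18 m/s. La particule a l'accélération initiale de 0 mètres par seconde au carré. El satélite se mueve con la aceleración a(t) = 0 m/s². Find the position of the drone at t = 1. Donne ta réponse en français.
En partant du snap s(t) = 0, nous prenons 4 intégrales. L'intégrale du snap, avec j(0) = 0, donne le jerk: j(t) = 0. La primitive du jerk, avec a(0) = -3, donne l'accélération: a(t) = -3. En prenant ∫a(t)dt et en appliquant v(0) = 18, nous trouvons v(t) = 18 - 3·t. L'intégrale de la vitesse, avec x(0) = 37, donne la position: x(t) = -3·t^2/2 + 18·t + 37. De l'équation de la position x(t) = -3·t^2/2 + 18·t + 37, nous substituons t = 1 pour obtenir x = 107/2.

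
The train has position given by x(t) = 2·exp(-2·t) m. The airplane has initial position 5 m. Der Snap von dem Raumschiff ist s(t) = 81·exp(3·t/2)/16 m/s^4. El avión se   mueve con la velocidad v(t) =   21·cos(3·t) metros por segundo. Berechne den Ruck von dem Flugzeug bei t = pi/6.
Wir müssen unsere Gleichung für die Geschwindigkeit v(t) = 21·cos(3·t) 2-mal ableiten. Die Ableitung von der Geschwindigkeit ergibt die Beschleunigung: a(t) = -63·sin(3·t). Durch Ableiten von der Beschleunigung erhalten wir den Ruck: j(t) = -189·cos(3·t). Wir haben den Ruck j(t) = -189·cos(3·t). Durch Einsetzen von t = pi/6: j(pi/6) = 0.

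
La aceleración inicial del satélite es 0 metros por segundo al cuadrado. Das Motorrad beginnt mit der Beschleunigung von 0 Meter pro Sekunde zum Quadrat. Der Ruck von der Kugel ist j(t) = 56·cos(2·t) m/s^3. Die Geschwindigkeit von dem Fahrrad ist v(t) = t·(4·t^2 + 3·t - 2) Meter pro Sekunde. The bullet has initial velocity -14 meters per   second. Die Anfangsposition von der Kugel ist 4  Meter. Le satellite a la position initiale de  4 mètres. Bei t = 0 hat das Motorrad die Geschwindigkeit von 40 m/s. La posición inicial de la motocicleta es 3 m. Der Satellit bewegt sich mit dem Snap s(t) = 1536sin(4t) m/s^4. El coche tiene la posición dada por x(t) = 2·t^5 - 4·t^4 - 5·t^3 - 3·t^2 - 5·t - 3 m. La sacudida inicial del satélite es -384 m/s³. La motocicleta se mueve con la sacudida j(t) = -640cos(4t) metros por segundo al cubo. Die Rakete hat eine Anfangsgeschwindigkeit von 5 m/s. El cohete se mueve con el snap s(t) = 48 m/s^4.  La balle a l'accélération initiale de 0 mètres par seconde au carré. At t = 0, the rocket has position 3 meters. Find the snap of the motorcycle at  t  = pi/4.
We must differentiate our jerk equation j(t) = -640·cos(4·t) 1 time. Differentiating jerk, we get snap: s(t) = 2560·sin(4·t). Using s(t) = 2560·sin(4·t) and substituting t = pi/4, we find s = 0.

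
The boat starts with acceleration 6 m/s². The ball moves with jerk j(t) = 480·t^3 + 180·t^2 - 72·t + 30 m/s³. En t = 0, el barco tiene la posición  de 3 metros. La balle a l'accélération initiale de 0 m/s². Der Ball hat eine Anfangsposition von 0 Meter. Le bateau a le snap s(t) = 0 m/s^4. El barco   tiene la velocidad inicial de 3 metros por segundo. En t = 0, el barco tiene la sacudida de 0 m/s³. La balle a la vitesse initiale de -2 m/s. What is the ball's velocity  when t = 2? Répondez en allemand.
Wir müssen die Stammfunktion unserer Gleichung für den Ruck j(t) = 480·t^3 + 180·t^2 - 72·t + 30 2-mal finden. Mit ∫j(t)dt und Anwendung von a(0) = 0, finden wir a(t) = 6·t·(20·t^3 + 10·t^2 - 6·t + 5). Die Stammfunktion von der Beschleunigung ist die Geschwindigkeit. Mit v(0) = -2 erhalten wir v(t) = 24·t^5 + 15·t^4 - 12·t^3 + 15·t^2 - 2. Mit v(t) = 24·t^5 + 15·t^4 - 12·t^3 + 15·t^2 - 2 und Einsetzen von t = 2, finden wir v = 970.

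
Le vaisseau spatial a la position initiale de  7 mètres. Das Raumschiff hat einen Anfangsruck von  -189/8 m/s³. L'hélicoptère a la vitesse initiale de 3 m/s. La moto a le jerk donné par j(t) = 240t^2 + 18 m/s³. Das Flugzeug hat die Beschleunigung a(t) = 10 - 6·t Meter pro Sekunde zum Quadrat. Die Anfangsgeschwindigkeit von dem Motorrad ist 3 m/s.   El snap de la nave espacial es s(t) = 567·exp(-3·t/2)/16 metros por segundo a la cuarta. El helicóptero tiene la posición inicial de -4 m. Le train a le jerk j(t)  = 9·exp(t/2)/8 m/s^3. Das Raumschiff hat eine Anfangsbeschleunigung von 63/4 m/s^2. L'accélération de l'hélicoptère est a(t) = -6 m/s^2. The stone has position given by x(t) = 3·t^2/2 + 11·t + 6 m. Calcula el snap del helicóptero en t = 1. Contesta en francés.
Pour résoudre ceci, nous devons prendre 2 dérivées de notre équation de l'accélération a(t) = -6. La dérivée de l'accélération donne le jerk: j(t) = 0. La dérivée du jerk donne le snap: s(t) = 0. De l'équation du snap s(t) = 0, nous substituons t = 1 pour obtenir s = 0.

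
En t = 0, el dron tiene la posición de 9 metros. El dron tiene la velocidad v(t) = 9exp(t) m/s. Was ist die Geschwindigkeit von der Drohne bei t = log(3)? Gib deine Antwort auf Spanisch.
Tenemos la velocidad v(t) = 9·exp(t). Sustituyendo t = log(3): v(log(3)) = 27.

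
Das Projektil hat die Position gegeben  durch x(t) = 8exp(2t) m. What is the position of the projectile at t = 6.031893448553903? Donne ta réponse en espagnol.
Usando x(t) = 8·exp(2·t) y sustituyendo t = 6.031893448553903, encontramos x = 1387797.39279818.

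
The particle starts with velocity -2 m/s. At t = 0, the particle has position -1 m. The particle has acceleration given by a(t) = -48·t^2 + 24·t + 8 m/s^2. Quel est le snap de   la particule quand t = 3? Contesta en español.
Partiendo de la aceleración a(t) = -48·t^2 + 24·t + 8, tomamos 2 derivadas. Tomando d/dt de a(t), encontramos j(t) = 24 - 96·t. La derivada de la sacudida da el snap: s(t) = -96. Usando s(t) = -96 y sustituyendo t = 3, encontramos s = -96.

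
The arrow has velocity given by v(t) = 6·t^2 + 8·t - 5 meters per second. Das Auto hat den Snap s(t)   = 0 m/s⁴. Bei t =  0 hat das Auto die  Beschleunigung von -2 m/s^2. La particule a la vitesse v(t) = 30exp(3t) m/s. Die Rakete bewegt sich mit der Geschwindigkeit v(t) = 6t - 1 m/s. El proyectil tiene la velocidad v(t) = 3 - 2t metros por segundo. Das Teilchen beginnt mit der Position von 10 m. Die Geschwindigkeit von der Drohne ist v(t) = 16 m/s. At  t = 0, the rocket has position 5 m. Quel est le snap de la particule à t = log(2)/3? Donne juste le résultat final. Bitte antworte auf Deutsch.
Der Snap bei t = log(2)/3 ist s = 1620.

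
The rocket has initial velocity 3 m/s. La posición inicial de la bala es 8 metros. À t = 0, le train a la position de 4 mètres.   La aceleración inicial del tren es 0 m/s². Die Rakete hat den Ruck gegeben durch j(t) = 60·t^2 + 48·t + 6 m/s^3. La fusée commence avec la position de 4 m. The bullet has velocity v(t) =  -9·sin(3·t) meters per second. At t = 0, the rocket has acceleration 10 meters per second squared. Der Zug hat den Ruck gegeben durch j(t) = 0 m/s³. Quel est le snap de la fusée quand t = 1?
En partant du jerk j(t) = 60·t^2 + 48·t + 6, nous prenons 1 dérivée. En dérivant le jerk, nous obtenons le snap: s(t) = 120·t + 48. De l'équation du snap s(t) = 120·t + 48, nous substituons t = 1 pour obtenir s = 168.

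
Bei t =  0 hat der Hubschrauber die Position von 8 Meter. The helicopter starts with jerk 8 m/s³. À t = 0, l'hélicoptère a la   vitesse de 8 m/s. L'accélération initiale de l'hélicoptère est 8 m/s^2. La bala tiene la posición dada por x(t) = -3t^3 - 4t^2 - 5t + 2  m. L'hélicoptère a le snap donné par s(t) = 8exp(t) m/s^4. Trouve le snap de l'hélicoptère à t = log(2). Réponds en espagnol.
De la ecuación del snap s(t) = 8·exp(t), sustituimos t = log(2) para obtener s = 16.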